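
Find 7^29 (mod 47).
By repeated squaring (mod 47): 7^{1}≡7, 7^{2}≡2, 7^{4}≡4, 7^{8}≡16, 7^{16}≡21. Then 7^{29} = 7^{16+8+4+1} ≡ 21 × 16 × 4 × 7 ≡ 8 (mod 47)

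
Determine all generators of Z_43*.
There are φ(42) = 12 primitive roots mod 43: {3, 5, 12, 18, 19, 20, 26, 28, 29, 30, 33, 34}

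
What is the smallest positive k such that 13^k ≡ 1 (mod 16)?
Powers of 13 mod 16: 13^1≡13, 13^2≡9, 13^3≡5, 13^4≡1. Order = 4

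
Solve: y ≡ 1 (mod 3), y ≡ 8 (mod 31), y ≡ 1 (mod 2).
M = 3 × 31 × 2 = 186. M₁ = 62, y₁ ≡ 2 (mod 3). M₂ = 6, y₂ ≡ 26 (mod 31). M₃ = 93, y₃ ≡ 1 (mod 2). y = 1×62×2 + 8×6×26 + 1×93×1 ≡ 163 (mod 186)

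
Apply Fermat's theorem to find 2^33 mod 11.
By Fermat: 2^{10} ≡ 1 mod 11. 33 = 3×10 + 3. So 2^{33} ≡ 2^{3} ≡ 8 mod 11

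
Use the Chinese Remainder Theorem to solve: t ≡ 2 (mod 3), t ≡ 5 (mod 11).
M = 3 × 11 = 33. M₁ = 11, y₁ ≡ 2 (mod 3). M₂ = 3, y₂ ≡ 4 (mod 11). t = 2×11×2 + 5×3×4 ≡ 5 (mod 33)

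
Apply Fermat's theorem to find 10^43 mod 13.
By Fermat: 10^{12} ≡ 1 mod 13. 43 = 3×12 + 7. So 10^{43} ≡ 10^{7} ≡ 10 mod 13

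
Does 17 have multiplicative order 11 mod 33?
Powers of 17 mod 33: 17^1≡17, 17^2≡25, 17^3≡29, 17^4≡31, 17^5≡32, 17^6≡16, 17^7≡8, 17^8≡4, 17^9≡2, 17^10≡1. Already 17^10≡1, so the order is 10 < 11. No, the actual order is 10.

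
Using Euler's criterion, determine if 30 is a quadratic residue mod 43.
By Euler's criterion: 30^{21} ≡ 42 (mod 43). Since this equals -1 (≡ 42), 30 is not a QR.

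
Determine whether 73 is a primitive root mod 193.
ord_193(73) divides 192. For each prime q|192: 73^{96}≡192, 73^{64}≡84, none ≡ 1. So 73 has order 192 and is a primitive root mod 193.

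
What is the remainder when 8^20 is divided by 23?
By repeated squaring mod 23: 8^{1}≡8, 8^{2}≡18, 8^{4}≡2, 8^{8}≡4, 8^{16}≡16. Then 8^{20} = 8^{16+4} ≡ 16 × 2 ≡ 9 mod 23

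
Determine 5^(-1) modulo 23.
Since 23 is prime, by Fermat 5^(-1) ≡ 5^{21} ≡ 14 mod 23. Verify: 5 × 14 = 70 ≡ 1 mod 23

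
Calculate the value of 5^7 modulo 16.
By repeated squaring (mod 16): 5^{1}≡5, 5^{2}≡9, 5^{4}≡1. Then 5^{7} = 5^{4+2+1} ≡ 1 × 9 × 5 ≡ 13 (mod 16)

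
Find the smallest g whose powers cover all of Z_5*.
g = 2. For each prime q|4: 2^{2}≡4, none ≡ 1, so ord_5(2) = 4 and 2 is a primitive root.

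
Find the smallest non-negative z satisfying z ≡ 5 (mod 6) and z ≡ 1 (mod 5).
M = 6 × 5 = 30. M₁ = 5, y₁ ≡ 5 (mod 6). M₂ = 6, y₂ ≡ 1 (mod 5). z = 5×5×5 + 1×6×1 ≡ 11 (mod 30)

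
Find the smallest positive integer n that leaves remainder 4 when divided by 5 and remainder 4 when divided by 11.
M = 5 × 11 = 55. M₁ = 11, y₁ ≡ 1 (mod 5). M₂ = 5, y₂ ≡ 9 (mod 11). n = 4×11×1 + 4×5×9 ≡ 4 (mod 55)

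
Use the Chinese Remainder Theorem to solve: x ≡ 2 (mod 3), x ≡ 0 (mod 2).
M = 3 × 2 = 6. M₁ = 2, y₁ ≡ 2 (mod 3). M₂ = 3, y₂ ≡ 1 (mod 2). x = 2×2×2 + 0×3×1 ≡ 2 (mod 6)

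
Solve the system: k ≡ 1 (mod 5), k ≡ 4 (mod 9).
M = 5 × 9 = 45. M₁ = 9, y₁ ≡ 4 (mod 5). M₂ = 5, y₂ ≡ 2 (mod 9). k = 1×9×4 + 4×5×2 ≡ 31 (mod 45)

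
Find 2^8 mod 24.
By repeated squaring mod 24: 2^{1}≡2, 2^{2}≡4, 2^{4}≡16, 2^{8}≡16. So 2^{8} ≡ 16 mod 24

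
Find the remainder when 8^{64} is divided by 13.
By Fermat: 8^{12} ≡ 1 (mod 13). 64 = 5×12 + 4. So 8^{64} ≡ 8^{4} ≡ 1 (mod 13)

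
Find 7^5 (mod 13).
By repeated squaring (mod 13): 7^{1}≡7, 7^{2}≡10, 7^{4}≡9. Then 7^{5} = 7^{4+1} ≡ 9 × 7 ≡ 11 (mod 13)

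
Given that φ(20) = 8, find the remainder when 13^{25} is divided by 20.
By Euler: 13^{8} ≡ 1 (mod 20) since gcd(13, 20) = 1. 25 = 3×8 + 1. So 13^{25} ≡ 13^{1} ≡ 13 (mod 20)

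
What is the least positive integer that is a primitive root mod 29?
g = 2. For each prime q|28: 2^{14}≡28, 2^{4}≡16, none ≡ 1, so ord_29(2) = 28 and 2 is a primitive root.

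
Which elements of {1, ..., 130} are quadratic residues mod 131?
Squares in Z_131*: {1, 3, 4, 5, 7, 9, 11, 12, 13, 15, 16, 20, 21, 25, 27, 28, 33, 34, 35, 36, 38, 39, 41, 43, 44, 45, 46, 48, 49, 52, 53, 55, 58, 59, 60, 61, 62, 63, 64, 65, 74, 75, 77, 80, 81, 84, 89, 91, 94, 99, 100, 101, 102, 105, 107, 108, 109, 112, 113, 114, 117, 121, 123, 125, 129}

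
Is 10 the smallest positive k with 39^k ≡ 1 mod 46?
Powers of 39 mod 46: 39^1≡39, 39^2≡3, 39^3≡25, 39^4≡9, 39^5≡29, 39^6≡27, 39^7≡41, 39^8≡35, 39^9≡31, 39^10≡13, 39^11≡1. 39^10≡13≢1, so ord ≠ 10. No, the actual order is 11.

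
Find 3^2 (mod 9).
3^{2} = 9 ≡ 0 (mod 9)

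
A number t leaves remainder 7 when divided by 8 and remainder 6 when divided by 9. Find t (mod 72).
M = 8 × 9 = 72. M₁ = 9, y₁ ≡ 1 (mod 8). M₂ = 8, y₂ ≡ 8 (mod 9). t = 7×9×1 + 6×8×8 ≡ 15 (mod 72)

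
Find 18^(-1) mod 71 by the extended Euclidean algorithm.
Extended GCD: 18(4) + 71(-1) = 1. So 18^(-1) ≡ 4 mod 71. Verify: 18 × 4 = 72 ≡ 1 mod 71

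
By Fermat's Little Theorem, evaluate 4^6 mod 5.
By Fermat: 4^{4} ≡ 1 mod 5. So 4^{6} = 4^{4} · 4^{2} ≡ 4^{2} ≡ 1 mod 5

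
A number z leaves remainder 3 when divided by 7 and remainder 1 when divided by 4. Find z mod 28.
M = 7 × 4 = 28. M₁ = 4, y₁ ≡ 2 mod 7. M₂ = 7, y₂ ≡ 3 mod 4. z = 3×4×2 + 1×7×3 ≡ 17 mod 28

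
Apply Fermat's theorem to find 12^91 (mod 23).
By Fermat: 12^{22} ≡ 1 (mod 23). 91 = 4×22 + 3. So 12^{91} ≡ 12^{3} ≡ 3 (mod 23)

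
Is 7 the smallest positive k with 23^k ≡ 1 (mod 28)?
Powers of 23 mod 28: 23^1≡23, 23^2≡25, 23^3≡15, 23^4≡9, 23^5≡11, 23^6≡1. Already 23^6≡1, so the order is 6 < 7. No, the actual order is 6.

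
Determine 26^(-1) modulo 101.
Since 101 is prime, by Fermat 26^(-1) ≡ 26^{99} ≡ 35 (mod 101). Verify: 26 × 35 = 910 ≡ 1 (mod 101)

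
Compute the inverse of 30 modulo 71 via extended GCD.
Extended GCD: 30(-26) + 71(11) = 1. So 30^(-1) ≡ -26 ≡ 45 mod 71. Verify: 30 × 45 = 1350 ≡ 1 mod 71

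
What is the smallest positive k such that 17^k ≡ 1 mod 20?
Powers of 17 mod 20: 17^1≡17, 17^2≡9, 17^3≡13, 17^4≡1. Order = 4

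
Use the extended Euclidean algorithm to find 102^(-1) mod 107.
Extended GCD: 102(-43) + 107(41) = 1. So 102^(-1) ≡ -43 ≡ 64 mod 107. Verify: 102 × 64 = 6528 ≡ 1 mod 107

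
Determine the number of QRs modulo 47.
For prime 47, there are (p-1)/2 = (47-1)/2 = 23 quadratic residues (excluding 0).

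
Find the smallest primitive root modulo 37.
g = 2. For each prime q|36: 2^{18}≡36, 2^{12}≡26, none ≡ 1, so ord_37(2) = 36 and 2 is a primitive root.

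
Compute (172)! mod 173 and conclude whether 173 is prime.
(172)! mod 173 = 172. Since 172 ≡ -1 (mod 173), 173 is prime.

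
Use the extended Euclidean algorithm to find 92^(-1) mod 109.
Extended GCD: 92(32) + 109(-27) = 1. So 92^(-1) ≡ 32 (mod 109). Verify: 92 × 32 = 2944 ≡ 1 (mod 109)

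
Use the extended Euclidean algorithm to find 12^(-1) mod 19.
Extended GCD: 12(8) + 19(-5) = 1. So 12^(-1) ≡ 8 mod 19. Verify: 12 × 8 = 96 ≡ 1 mod 19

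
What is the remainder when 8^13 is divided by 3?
Using Fermat: 8^{2} ≡ 1 mod 3. 13 ≡ 1 mod 2. So 8^{13} ≡ 8^{1} ≡ 2 mod 3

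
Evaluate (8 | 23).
(8/23) = 8^{11} mod 23 = 1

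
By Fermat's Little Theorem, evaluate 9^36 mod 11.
By Fermat: 9^{10} ≡ 1 (mod 11). 36 = 3×10 + 6. So 9^{36} ≡ 9^{6} ≡ 9 (mod 11)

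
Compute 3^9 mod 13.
By repeated squaring mod 13: 3^{1}≡3, 3^{2}≡9, 3^{4}≡3, 3^{8}≡9. Then 3^{9} = 3^{8+1} ≡ 9 × 3 ≡ 1 mod 13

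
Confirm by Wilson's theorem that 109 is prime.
(108)! mod 109 = 108. Since this equals -1 (mod 109), Wilson confirms 109 is prime.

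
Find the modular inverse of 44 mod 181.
Since 181 is prime, by Fermat 44^(-1) ≡ 44^{179} ≡ 144 (mod 181). Verify: 44 × 144 = 6336 ≡ 1 (mod 181)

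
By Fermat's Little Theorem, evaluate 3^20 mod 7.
By Fermat: 3^{6} ≡ 1 (mod 7). 20 = 3×6 + 2. So 3^{20} ≡ 3^{2} ≡ 2 (mod 7)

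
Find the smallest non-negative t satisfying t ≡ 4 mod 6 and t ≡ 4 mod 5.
M = 6 × 5 = 30. M₁ = 5, y₁ ≡ 5 mod 6. M₂ = 6, y₂ ≡ 1 mod 5. t = 4×5×5 + 4×6×1 ≡ 4 mod 30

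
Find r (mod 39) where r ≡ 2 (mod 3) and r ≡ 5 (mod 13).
M = 3 × 13 = 39. M₁ = 13, y₁ ≡ 1 (mod 3). M₂ = 3, y₂ ≡ 9 (mod 13). r = 2×13×1 + 5×3×9 ≡ 5 (mod 39)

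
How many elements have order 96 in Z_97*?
A prime p has φ(p-1) primitive roots; here φ(96) = 32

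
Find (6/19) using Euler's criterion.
(6/19) = 6^{9} mod 19 = 1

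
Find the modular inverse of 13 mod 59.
Since 59 is prime, by Fermat 13^(-1) ≡ 13^{57} ≡ 50 mod 59. Verify: 13 × 50 = 650 ≡ 1 mod 59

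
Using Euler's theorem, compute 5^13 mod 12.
By Euler: 5^{4} ≡ 1 (mod 12) since gcd(5, 12) = 1. 13 = 3×4 + 1. So 5^{13} ≡ 5^{1} ≡ 5 (mod 12)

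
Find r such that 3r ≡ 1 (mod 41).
Since 41 is prime, by Fermat 3^(-1) ≡ 3^{39} ≡ 14 (mod 41). Verify: 3 × 14 = 42 ≡ 1 (mod 41)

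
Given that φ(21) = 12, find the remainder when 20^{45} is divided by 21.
By Euler: 20^{12} ≡ 1 mod 21 since gcd(20, 21) = 1. 45 = 3×12 + 9. So 20^{45} ≡ 20^{9} ≡ 20 mod 21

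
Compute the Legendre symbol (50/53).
(50/53) = 50^{26} mod 53 = -1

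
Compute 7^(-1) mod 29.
Since 29 is prime, by Fermat 7^(-1) ≡ 7^{27} ≡ 25 mod 29. Verify: 7 × 25 = 175 ≡ 1 mod 29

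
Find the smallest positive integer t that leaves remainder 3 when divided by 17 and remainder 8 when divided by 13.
M = 17 × 13 = 221. M₁ = 13, y₁ ≡ 4 (mod 17). M₂ = 17, y₂ ≡ 10 (mod 13). t = 3×13×4 + 8×17×10 ≡ 190 (mod 221)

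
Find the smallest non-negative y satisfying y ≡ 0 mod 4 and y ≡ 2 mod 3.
M = 4 × 3 = 12. M₁ = 3, y₁ ≡ 3 mod 4. M₂ = 4, y₂ ≡ 1 mod 3. y = 0×3×3 + 2×4×1 ≡ 8 mod 12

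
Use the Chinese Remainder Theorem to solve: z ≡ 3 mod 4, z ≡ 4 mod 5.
M = 4 × 5 = 20. M₁ = 5, y₁ ≡ 1 mod 4. M₂ = 4, y₂ ≡ 4 mod 5. z = 3×5×1 + 4×4×4 ≡ 19 mod 20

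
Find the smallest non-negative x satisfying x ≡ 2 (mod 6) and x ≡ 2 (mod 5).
M = 6 × 5 = 30. M₁ = 5, y₁ ≡ 5 (mod 6). M₂ = 6, y₂ ≡ 1 (mod 5). x = 2×5×5 + 2×6×1 ≡ 2 (mod 30)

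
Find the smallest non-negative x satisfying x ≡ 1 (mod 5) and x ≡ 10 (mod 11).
M = 5 × 11 = 55. M₁ = 11, y₁ ≡ 1 (mod 5). M₂ = 5, y₂ ≡ 9 (mod 11). x = 1×11×1 + 10×5×9 ≡ 21 (mod 55)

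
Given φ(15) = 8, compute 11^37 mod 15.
By Euler: 11^{8} ≡ 1 mod 15 since gcd(11, 15) = 1. 37 = 4×8 + 5. So 11^{37} ≡ 11^{5} ≡ 11 mod 15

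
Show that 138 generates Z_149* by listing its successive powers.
138^1, 138^2, ..., 138^{148} mod 149: [138, 121, 10, 39, 18, 100, 92, 31, 106, 26, 12, 17, 111, 120, 21, 67, 8, 61, 74, 80, 14, 144, 55, 140, 99, 103, 59, 96, 136, 143, 66, 19, 89, 64, 41, 145, 44, 112, 109, 142, 77, 47, 79, 25, 23, 45, 101, 81, 3, 116, 65, 30, 117, 54, 2, 127, 93, 20, 78, 36, 51, 35, 62, 63, 52, 24, 34, 73, 91, 42, 134, 16, 122, 148, 11, 28, 139, 110, 131, 49, 57, 118, 43, 123, 137, 132, 38, 29, 128, 82, 141, 88, 75, 69, 135, 5, 94, 9, 50, 46, 90, 53, 13, 6, 83, 130, 60, 85, 108, 4, 105, 37, 40, 7, 72, 102, 70, 124, 126, 104, 48, 68, 146, 33, 84, 119, 32, 95, 147, 22, 56, 129, 71, 113, 98, 114, 87, 86, 97, 125, 115, 76, 58, 107, 15, 133, 27, 1]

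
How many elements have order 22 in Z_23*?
A prime p has φ(p-1) primitive roots; here φ(22) = 10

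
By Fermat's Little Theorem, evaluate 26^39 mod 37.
By Fermat: 26^{36} ≡ 1 mod 37. So 26^{39} = 26^{36} · 26^{3} ≡ 26^{3} ≡ 1 mod 37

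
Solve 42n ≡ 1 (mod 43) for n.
Since 43 is prime, by Fermat 42^(-1) ≡ 42^{41} ≡ 42 (mod 43). Verify: 42 × 42 = 1764 ≡ 1 (mod 43)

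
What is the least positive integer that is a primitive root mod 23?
g = 5. Powers: [5, 2, 10, 4, 20, 8, 17, 16, ...] generates all 22 non-zero residues.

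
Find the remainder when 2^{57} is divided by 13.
By Fermat: 2^{12} ≡ 1 mod 13. 57 = 4×12 + 9. So 2^{57} ≡ 2^{9} ≡ 5 mod 13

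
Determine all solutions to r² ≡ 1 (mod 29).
The square roots of 1 mod 29 are 1 and 28. Verify: 1² = 1 ≡ 1 (mod 29)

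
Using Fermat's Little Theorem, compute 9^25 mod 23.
By Fermat: 9^{22} ≡ 1 (mod 23). So 9^{25} = 9^{22} · 9^{3} ≡ 9^{3} ≡ 16 (mod 23)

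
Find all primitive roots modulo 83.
There are φ(82) = 40 primitive roots mod 83: {2, 5, 6, 8, 13, 14, 15, 18, 19, 20, 22, 24, 32, 34, 35, 39, 42, 43, 45, 46, 47, 50, 52, 53, 54, 55, 56, 57, 58, 60, 62, 66, 67, 71, 72, 73, 74, 76, 79, 80}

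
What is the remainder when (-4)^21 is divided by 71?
By repeated squaring (mod 71): (-4)^{1}≡67, (-4)^{2}≡16, (-4)^{4}≡43, (-4)^{8}≡3, (-4)^{16}≡9. Then (-4)^{21} = (-4)^{16+4+1} ≡ 9 × 43 × 67 ≡ 14 (mod 71)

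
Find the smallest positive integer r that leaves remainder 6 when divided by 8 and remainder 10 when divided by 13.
M = 8 × 13 = 104. M₁ = 13, y₁ ≡ 5 mod 8. M₂ = 8, y₂ ≡ 5 mod 13. r = 6×13×5 + 10×8×5 ≡ 62 mod 104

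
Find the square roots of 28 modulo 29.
The square roots of 28 mod 29 are 12 and 17. Verify: 12² = 144 ≡ 28 mod 29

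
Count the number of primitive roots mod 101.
There are φ(101-1) = φ(100) = 40 primitive roots modulo 101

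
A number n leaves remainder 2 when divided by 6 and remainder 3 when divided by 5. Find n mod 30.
M = 6 × 5 = 30. M₁ = 5, y₁ ≡ 5 mod 6. M₂ = 6, y₂ ≡ 1 mod 5. n = 2×5×5 + 3×6×1 ≡ 8 mod 30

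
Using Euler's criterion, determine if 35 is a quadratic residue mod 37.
By Euler's criterion: 35^{18} ≡ 36 (mod 37). Since this equals -1 (≡ 36), 35 is not a QR.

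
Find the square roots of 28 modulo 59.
The square roots of 28 mod 59 are 21 and 38. Verify: 21² = 441 ≡ 28 mod 59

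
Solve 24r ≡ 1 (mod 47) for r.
Since 47 is prime, by Fermat 24^(-1) ≡ 24^{45} ≡ 2 (mod 47). Verify: 24 × 2 = 48 ≡ 1 (mod 47)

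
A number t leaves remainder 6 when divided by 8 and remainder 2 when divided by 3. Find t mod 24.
M = 8 × 3 = 24. M₁ = 3, y₁ ≡ 3 mod 8. M₂ = 8, y₂ ≡ 2 mod 3. t = 6×3×3 + 2×8×2 ≡ 14 mod 24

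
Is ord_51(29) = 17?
Powers of 29 mod 51: 29^1≡29, 29^2≡25, 29^3≡11, 29^4≡13, 29^5≡20, 29^6≡19, 29^7≡41, 29^8≡16, 29^9≡5, 29^10≡43, 29^11≡23, 29^12≡4, 29^13≡14, 29^14≡49, 29^15≡44, 29^16≡1. Already 29^16≡1, so the order is 16 < 17. No, the actual order is 16.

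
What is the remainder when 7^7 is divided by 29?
By repeated squaring (mod 29): 7^{1}≡7, 7^{2}≡20, 7^{4}≡23. Then 7^{7} = 7^{4+2+1} ≡ 23 × 20 × 7 ≡ 1 (mod 29)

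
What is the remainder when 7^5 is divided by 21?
By repeated squaring mod 21: 7^{1}≡7, 7^{2}≡7, 7^{4}≡7. Then 7^{5} = 7^{4+1} ≡ 7 × 7 ≡ 7 mod 21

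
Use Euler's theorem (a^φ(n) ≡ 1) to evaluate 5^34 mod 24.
By Euler: 5^{8} ≡ 1 mod 24 since gcd(5, 24) = 1. 34 = 4×8 + 2. So 5^{34} ≡ 5^{2} ≡ 1 mod 24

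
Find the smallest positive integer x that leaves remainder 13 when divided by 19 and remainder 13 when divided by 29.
M = 19 × 29 = 551. M₁ = 29, y₁ ≡ 2 mod 19. M₂ = 19, y₂ ≡ 26 mod 29. x = 13×29×2 + 13×19×26 ≡ 13 mod 551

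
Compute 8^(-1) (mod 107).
Since 107 is prime, by Fermat 8^(-1) ≡ 8^{105} ≡ 67 (mod 107). Verify: 8 × 67 = 536 ≡ 1 (mod 107)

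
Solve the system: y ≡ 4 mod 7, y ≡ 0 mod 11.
M = 7 × 11 = 77. M₁ = 11, y₁ ≡ 2 mod 7. M₂ = 7, y₂ ≡ 8 mod 11. y = 4×11×2 + 0×7×8 ≡ 11 mod 77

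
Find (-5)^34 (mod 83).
By repeated squaring (mod 83): (-5)^{1}≡78, (-5)^{2}≡25, (-5)^{4}≡44, (-5)^{8}≡27, (-5)^{16}≡65, (-5)^{32}≡75. Then (-5)^{34} = (-5)^{32+2} ≡ 75 × 25 ≡ 49 (mod 83)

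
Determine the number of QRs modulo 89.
Exactly half the non-zero residues mod a prime are QRs: (89-1)/2 = 44.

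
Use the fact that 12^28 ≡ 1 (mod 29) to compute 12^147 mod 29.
By Fermat: 12^{28} ≡ 1 (mod 29). 147 = 5×28 + 7. So 12^{147} ≡ 12^{7} ≡ 17 (mod 29)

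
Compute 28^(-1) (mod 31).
Since 31 is prime, by Fermat 28^(-1) ≡ 28^{29} ≡ 10 (mod 31). Verify: 28 × 10 = 280 ≡ 1 (mod 31)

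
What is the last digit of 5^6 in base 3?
Using Fermat: 5^{2} ≡ 1 mod 3. 6 ≡ 0 mod 2. So 5^{6} ≡ 5^{0} ≡ 1 mod 3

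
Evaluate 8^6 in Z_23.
By repeated squaring (mod 23): 8^{1}≡8, 8^{2}≡18, 8^{4}≡2. Then 8^{6} = 8^{4+2} ≡ 2 × 18 ≡ 13 (mod 23)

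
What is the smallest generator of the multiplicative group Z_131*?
g = 2. For each prime q|130: 2^{65}≡130, 2^{26}≡53, 2^{10}≡107, none ≡ 1, so ord_131(2) = 130 and 2 is a primitive root.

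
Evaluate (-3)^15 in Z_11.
Using Fermat: (-3)^{10} ≡ 1 (mod 11). 15 ≡ 5 (mod 10). So (-3)^{15} ≡ (-3)^{5} ≡ 10 (mod 11)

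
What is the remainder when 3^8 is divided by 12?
By repeated squaring (mod 12): 3^{1}≡3, 3^{2}≡9, 3^{4}≡9, 3^{8}≡9. So 3^{8} ≡ 9 (mod 12)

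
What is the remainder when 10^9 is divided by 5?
By repeated squaring (mod 5): 10^{1}≡0, 10^{2}≡0, 10^{4}≡0, 10^{8}≡0. Then 10^{9} = 10^{8+1} ≡ 0 × 0 ≡ 0 (mod 5)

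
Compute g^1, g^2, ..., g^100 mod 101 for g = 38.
38^1, 38^2, ..., 38^{100} mod 101: [38, 30, 29, 92, 62, 33, 42, 81, 48, 6, 26, 79, 73, 47, 69, 97, 50, 82, 86, 36, 55, 70, 34, 80, 10, 77, 98, 88, 11, 14, 27, 16, 2, 76, 60, 58, 83, 23, 66, 84, 61, 96, 12, 52, 57, 45, 94, 37, 93, 100, 63, 71, 72, 9, 39, 68, 59, 20, 53, 95, 75, 22, 28, 54, 32, 4, 51, 19, 15, 65, 46, 31, 67, 21, 91, 24, 3, 13, 90, 87, 74, 85, 99, 25, 41, 43, 18, 78, 35, 17, 40, 5, 89, 49, 44, 56, 7, 64, 8, 1]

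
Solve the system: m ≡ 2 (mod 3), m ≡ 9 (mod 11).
M = 3 × 11 = 33. M₁ = 11, y₁ ≡ 2 (mod 3). M₂ = 3, y₂ ≡ 4 (mod 11). m = 2×11×2 + 9×3×4 ≡ 20 (mod 33)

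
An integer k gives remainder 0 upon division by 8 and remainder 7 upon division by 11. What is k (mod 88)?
M = 8 × 11 = 88. M₁ = 11, y₁ ≡ 3 (mod 8). M₂ = 8, y₂ ≡ 7 (mod 11). k = 0×11×3 + 7×8×7 ≡ 40 (mod 88)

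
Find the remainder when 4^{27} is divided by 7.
By Fermat: 4^{6} ≡ 1 mod 7. 27 = 4×6 + 3. So 4^{27} ≡ 4^{3} ≡ 1 mod 7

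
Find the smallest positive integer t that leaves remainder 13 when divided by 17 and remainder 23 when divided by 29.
M = 17 × 29 = 493. M₁ = 29, y₁ ≡ 10 mod 17. M₂ = 17, y₂ ≡ 12 mod 29. t = 13×29×10 + 23×17×12 ≡ 81 mod 493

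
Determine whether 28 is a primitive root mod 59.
28^{29} ≡ 1 (mod 59) and 29 < 58, so ord_59(28) = 29 ≠ 58 and 28 is not a primitive root.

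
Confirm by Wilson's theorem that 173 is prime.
(172)! mod 173 = 172. Since this equals -1 mod 173, Wilson confirms 173 is prime.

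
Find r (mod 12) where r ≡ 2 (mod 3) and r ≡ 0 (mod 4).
M = 3 × 4 = 12. M₁ = 4, y₁ ≡ 1 (mod 3). M₂ = 3, y₂ ≡ 3 (mod 4). r = 2×4×1 + 0×3×3 ≡ 8 (mod 12)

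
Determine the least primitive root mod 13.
g = 2. For each prime q|12: 2^{6}≡12, 2^{4}≡3, none ≡ 1, so ord_13(2) = 12 and 2 is a primitive root.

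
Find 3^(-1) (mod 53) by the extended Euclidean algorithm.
Extended GCD: 3(18) + 53(-1) = 1. So 3^(-1) ≡ 18 (mod 53). Verify: 3 × 18 = 54 ≡ 1 (mod 53)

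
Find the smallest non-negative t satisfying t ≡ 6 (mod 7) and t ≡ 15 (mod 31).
M = 7 × 31 = 217. M₁ = 31, y₁ ≡ 5 (mod 7). M₂ = 7, y₂ ≡ 9 (mod 31). t = 6×31×5 + 15×7×9 ≡ 139 (mod 217)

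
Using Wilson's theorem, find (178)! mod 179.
By Wilson's theorem, (178)! ≡ -1 ≡ 178 (mod 179)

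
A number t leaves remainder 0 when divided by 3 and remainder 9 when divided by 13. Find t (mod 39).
M = 3 × 13 = 39. M₁ = 13, y₁ ≡ 1 (mod 3). M₂ = 3, y₂ ≡ 9 (mod 13). t = 0×13×1 + 9×3×9 ≡ 9 (mod 39)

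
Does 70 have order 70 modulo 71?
70^{2} ≡ 1 mod 71 and 2 < 70, so ord_71(70) = 2 ≠ 70 and 70 is not a primitive root.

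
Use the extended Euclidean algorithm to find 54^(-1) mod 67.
Extended GCD: 54(-31) + 67(25) = 1. So 54^(-1) ≡ -31 ≡ 36 (mod 67). Verify: 54 × 36 = 1944 ≡ 1 (mod 67)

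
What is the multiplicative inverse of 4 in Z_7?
Since 7 is prime, by Fermat 4^(-1) ≡ 4^{5} ≡ 2 (mod 7). Verify: 4 × 2 = 8 ≡ 1 (mod 7)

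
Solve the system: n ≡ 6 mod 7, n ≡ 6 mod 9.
M = 7 × 9 = 63. M₁ = 9, y₁ ≡ 4 mod 7. M₂ = 7, y₂ ≡ 4 mod 9. n = 6×9×4 + 6×7×4 ≡ 6 mod 63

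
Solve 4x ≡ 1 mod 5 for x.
Since 5 is prime, by Fermat 4^(-1) ≡ 4^{3} ≡ 4 mod 5. Verify: 4 × 4 = 16 ≡ 1 mod 5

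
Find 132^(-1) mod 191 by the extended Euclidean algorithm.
Extended GCD: 132(-68) + 191(47) = 1. So 132^(-1) ≡ -68 ≡ 123 mod 191. Verify: 132 × 123 = 16236 ≡ 1 mod 191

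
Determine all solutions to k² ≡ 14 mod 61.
The square roots of 14 mod 61 are 21 and 40. Verify: 21² = 441 ≡ 14 mod 61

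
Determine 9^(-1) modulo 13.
Since 13 is prime, by Fermat 9^(-1) ≡ 9^{11} ≡ 3 mod 13. Verify: 9 × 3 = 27 ≡ 1 mod 13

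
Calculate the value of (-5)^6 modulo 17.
By repeated squaring mod 17: (-5)^{1}≡12, (-5)^{2}≡8, (-5)^{4}≡13. Then (-5)^{6} = (-5)^{4+2} ≡ 13 × 8 ≡ 2 mod 17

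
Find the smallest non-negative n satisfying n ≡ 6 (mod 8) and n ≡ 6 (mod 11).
M = 8 × 11 = 88. M₁ = 11, y₁ ≡ 3 (mod 8). M₂ = 8, y₂ ≡ 7 (mod 11). n = 6×11×3 + 6×8×7 ≡ 6 (mod 88)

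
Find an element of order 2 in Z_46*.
45 has order 2 mod 46 since 45^{2} ≡ 1 (mod 46) and no smaller power works.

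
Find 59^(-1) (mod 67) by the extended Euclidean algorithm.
Extended GCD: 59(25) + 67(-22) = 1. So 59^(-1) ≡ 25 (mod 67). Verify: 59 × 25 = 1475 ≡ 1 (mod 67)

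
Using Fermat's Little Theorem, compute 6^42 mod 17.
By Fermat: 6^{16} ≡ 1 (mod 17). 42 = 2×16 + 10. So 6^{42} ≡ 6^{10} ≡ 15 (mod 17)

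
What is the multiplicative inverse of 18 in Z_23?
Since 23 is prime, by Fermat 18^(-1) ≡ 18^{21} ≡ 9 mod 23. Verify: 18 × 9 = 162 ≡ 1 mod 23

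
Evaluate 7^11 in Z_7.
By repeated squaring mod 7: 7^{1}≡0, 7^{2}≡0, 7^{4}≡0, 7^{8}≡0. Then 7^{11} = 7^{8+2+1} ≡ 0 × 0 × 0 ≡ 0 mod 7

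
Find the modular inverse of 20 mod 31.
Since 31 is prime, by Fermat 20^(-1) ≡ 20^{29} ≡ 14 (mod 31). Verify: 20 × 14 = 280 ≡ 1 (mod 31)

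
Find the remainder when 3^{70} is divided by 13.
By Fermat: 3^{12} ≡ 1 mod 13. 70 = 5×12 + 10. So 3^{70} ≡ 3^{10} ≡ 3 mod 13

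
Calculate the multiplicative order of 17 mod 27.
Powers of 17 mod 27: 17^1≡17, 17^2≡19, 17^3≡26, 17^4≡10, 17^5≡8, 17^6≡1. ord_27(17) = 6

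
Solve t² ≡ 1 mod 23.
The square roots of 1 mod 23 are 1 and 22. Verify: 1² = 1 ≡ 1 mod 23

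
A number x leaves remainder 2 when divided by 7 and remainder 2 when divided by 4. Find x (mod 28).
M = 7 × 4 = 28. M₁ = 4, y₁ ≡ 2 (mod 7). M₂ = 7, y₂ ≡ 3 (mod 4). x = 2×4×2 + 2×7×3 ≡ 2 (mod 28)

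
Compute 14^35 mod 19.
Using Fermat: 14^{18} ≡ 1 mod 19. 35 ≡ 17 mod 18. So 14^{35} ≡ 14^{17} ≡ 15 mod 19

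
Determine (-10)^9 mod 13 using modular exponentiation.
By repeated squaring mod 13: (-10)^{1}≡3, (-10)^{2}≡9, (-10)^{4}≡3, (-10)^{8}≡9. Then (-10)^{9} = (-10)^{8+1} ≡ 9 × 3 ≡ 1 mod 13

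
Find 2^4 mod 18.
2^{4} = 16 ≡ 16 mod 18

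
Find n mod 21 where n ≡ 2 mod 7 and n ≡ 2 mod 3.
M = 7 × 3 = 21. M₁ = 3, y₁ ≡ 5 mod 7. M₂ = 7, y₂ ≡ 1 mod 3. n = 2×3×5 + 2×7×1 ≡ 2 mod 21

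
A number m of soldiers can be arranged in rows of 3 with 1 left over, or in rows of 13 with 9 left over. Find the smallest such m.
M = 3 × 13 = 39. M₁ = 13, y₁ ≡ 1 mod 3. M₂ = 3, y₂ ≡ 9 mod 13. m = 1×13×1 + 9×3×9 ≡ 22 mod 39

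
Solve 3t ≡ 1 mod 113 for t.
Since 113 is prime, by Fermat 3^(-1) ≡ 3^{111} ≡ 38 mod 113. Verify: 3 × 38 = 114 ≡ 1 mod 113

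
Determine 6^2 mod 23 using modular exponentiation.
6^{2} = 36 ≡ 13 mod 23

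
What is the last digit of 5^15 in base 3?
Using Fermat: 5^{2} ≡ 1 mod 3. 15 ≡ 1 mod 2. So 5^{15} ≡ 5^{1} ≡ 2 mod 3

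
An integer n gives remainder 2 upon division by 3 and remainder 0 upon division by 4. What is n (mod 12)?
M = 3 × 4 = 12. M₁ = 4, y₁ ≡ 1 (mod 3). M₂ = 3, y₂ ≡ 3 (mod 4). n = 2×4×1 + 0×3×3 ≡ 8 (mod 12)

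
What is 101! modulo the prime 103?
(102)! = (101)! × (102) ≡ -1 (mod 103). So (101)! ≡ -1 × (102)^(-1) ≡ (-1)×(-1) = 1 (mod 103)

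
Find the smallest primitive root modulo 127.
g = 3. Powers: [3, 9, 27, 81, 116, 94, ...] generates all 126 non-zero residues.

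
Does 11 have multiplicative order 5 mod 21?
Powers of 11 mod 21: 11^1≡11, 11^2≡16, 11^3≡8, 11^4≡4, 11^5≡2, 11^6≡1. 11^5≡2≢1, so ord ≠ 5. No, the actual order is 6.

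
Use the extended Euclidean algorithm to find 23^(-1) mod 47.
Extended GCD: 23(-2) + 47(1) = 1. So 23^(-1) ≡ -2 ≡ 45 mod 47. Verify: 23 × 45 = 1035 ≡ 1 mod 47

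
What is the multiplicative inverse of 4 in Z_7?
Since 7 is prime, by Fermat 4^(-1) ≡ 4^{5} ≡ 2 (mod 7). Verify: 4 × 2 = 8 ≡ 1 (mod 7)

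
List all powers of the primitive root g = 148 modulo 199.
148^1, 148^2, ..., 148^{198} mod 199: [148, 14, 82, 196, 153, 157, 152, 9, 138, 126, 141, 172, 183, 20, 174, 81, 48, 139, 75, 155, 55, 180, 173, 132, 34, 57, 78, 2, 97, 28, 164, 193, 107, 115, 105, 18, 77, 53, 83, 145, 167, 40, 149, 162, 96, 79, 150, 111, 110, 161, 147, 65, 68, 114, 156, 4, 194, 56, 129, 187, 15, 31, 11, 36, 154, 106, 166, 91, 135, 80, 99, 125, 192, 158, 101, 23, 21, 123, 95, 130, 136, 29, 113, 8, 189, 112, 59, 175, 30, 62, 22, 72, 109, 13, 133, 182, 71, 160, 198, 51, 185, 117, 3, 46, 42, 47, 190, 61, 73, 58, 27, 16, 179, 25, 118, 151, 60, 124, 44, 144, 19, 26, 67, 165, 142, 121, 197, 102, 171, 35, 6, 92, 84, 94, 181, 122, 146, 116, 54, 32, 159, 50, 37, 103, 120, 49, 88, 89, 38, 52, 134, 131, 85, 43, 195, 5, 143, 70, 12, 184, 168, 188, 163, 45, 93, 33, 108, 64, 119, 100, 74, 7, 41, 98, 176, 178, 76, 104, 69, 63, 170, 86, 191, 10, 87, 140, 24, 169, 137, 177, 127, 90, 186, 66, 17, 128, 39, 1]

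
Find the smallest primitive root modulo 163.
g = 2. Powers: [2, 4, 8, 16, 32, 64, 128, 93, 23, ...] generates all 162 non-zero residues.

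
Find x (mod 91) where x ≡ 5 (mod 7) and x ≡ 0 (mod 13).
M = 7 × 13 = 91. M₁ = 13, y₁ ≡ 6 (mod 7). M₂ = 7, y₂ ≡ 2 (mod 13). x = 5×13×6 + 0×7×2 ≡ 26 (mod 91)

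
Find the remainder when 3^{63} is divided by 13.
By Fermat: 3^{12} ≡ 1 (mod 13). 63 = 5×12 + 3. So 3^{63} ≡ 3^{3} ≡ 1 (mod 13)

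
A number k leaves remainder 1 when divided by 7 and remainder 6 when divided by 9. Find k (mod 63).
M = 7 × 9 = 63. M₁ = 9, y₁ ≡ 4 (mod 7). M₂ = 7, y₂ ≡ 4 (mod 9). k = 1×9×4 + 6×7×4 ≡ 15 (mod 63)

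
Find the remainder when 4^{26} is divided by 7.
By Fermat: 4^{6} ≡ 1 mod 7. 26 = 4×6 + 2. So 4^{26} ≡ 4^{2} ≡ 2 mod 7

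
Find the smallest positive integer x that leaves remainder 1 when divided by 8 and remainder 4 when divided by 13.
M = 8 × 13 = 104. M₁ = 13, y₁ ≡ 5 mod 8. M₂ = 8, y₂ ≡ 5 mod 13. x = 1×13×5 + 4×8×5 ≡ 17 mod 104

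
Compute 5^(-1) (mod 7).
Since 7 is prime, by Fermat 5^(-1) ≡ 5^{5} ≡ 3 (mod 7). Verify: 5 × 3 = 15 ≡ 1 (mod 7)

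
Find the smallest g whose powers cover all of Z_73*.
g = 5. Powers: [5, 25, 52, 41, 59, 3, 15, ...] generates all 72 non-zero residues.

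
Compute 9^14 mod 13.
Using Fermat: 9^{12} ≡ 1 mod 13. 14 ≡ 2 mod 12. So 9^{14} ≡ 9^{2} ≡ 3 mod 13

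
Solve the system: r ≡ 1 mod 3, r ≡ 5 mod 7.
M = 3 × 7 = 21. M₁ = 7, y₁ ≡ 1 mod 3. M₂ = 3, y₂ ≡ 5 mod 7. r = 1×7×1 + 5×3×5 ≡ 19 mod 21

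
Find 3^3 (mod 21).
3^{3} = 27 ≡ 6 (mod 21)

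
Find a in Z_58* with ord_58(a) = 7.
7 has order 7 mod 58 since 7^{7} ≡ 1 mod 58 and no smaller power works.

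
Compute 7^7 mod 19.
By repeated squaring (mod 19): 7^{1}≡7, 7^{2}≡11, 7^{4}≡7. Then 7^{7} = 7^{4+2+1} ≡ 7 × 11 × 7 ≡ 7 (mod 19)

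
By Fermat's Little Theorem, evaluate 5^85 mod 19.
By Fermat: 5^{18} ≡ 1 (mod 19). 85 = 4×18 + 13. So 5^{85} ≡ 5^{13} ≡ 17 (mod 19)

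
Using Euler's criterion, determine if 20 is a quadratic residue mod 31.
By Euler's criterion: 20^{15} ≡ 1 (mod 31). Since this equals 1, 20 is a QR.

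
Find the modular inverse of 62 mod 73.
Since 73 is prime, by Fermat 62^(-1) ≡ 62^{71} ≡ 53 mod 73. Verify: 62 × 53 = 3286 ≡ 1 mod 73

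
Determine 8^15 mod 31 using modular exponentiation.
By repeated squaring mod 31: 8^{1}≡8, 8^{2}≡2, 8^{4}≡4, 8^{8}≡16. Then 8^{15} = 8^{8+4+2+1} ≡ 16 × 4 × 2 × 8 ≡ 1 mod 31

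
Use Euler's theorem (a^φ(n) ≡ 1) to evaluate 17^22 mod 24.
By Euler: 17^{8} ≡ 1 (mod 24) since gcd(17, 24) = 1. 22 = 2×8 + 6. So 17^{22} ≡ 17^{6} ≡ 1 (mod 24)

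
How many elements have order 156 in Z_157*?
There are φ(157-1) = φ(156) = 48 primitive roots modulo 157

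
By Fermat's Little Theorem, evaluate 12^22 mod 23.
By Fermat's Little Theorem, 12^{22} ≡ 1 mod 23 since 23 is prime and gcd(12, 23) = 1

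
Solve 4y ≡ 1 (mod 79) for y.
Since 79 is prime, by Fermat 4^(-1) ≡ 4^{77} ≡ 20 (mod 79). Verify: 4 × 20 = 80 ≡ 1 (mod 79)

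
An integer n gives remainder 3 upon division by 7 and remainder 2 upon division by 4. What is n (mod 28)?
M = 7 × 4 = 28. M₁ = 4, y₁ ≡ 2 (mod 7). M₂ = 7, y₂ ≡ 3 (mod 4). n = 3×4×2 + 2×7×3 ≡ 10 (mod 28)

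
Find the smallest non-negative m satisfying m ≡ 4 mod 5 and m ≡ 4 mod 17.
M = 5 × 17 = 85. M₁ = 17, y₁ ≡ 3 mod 5. M₂ = 5, y₂ ≡ 7 mod 17. m = 4×17×3 + 4×5×7 ≡ 4 mod 85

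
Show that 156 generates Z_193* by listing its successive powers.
156^1, 156^2, ..., 156^{192} mod 193: [156, 18, 106, 131, 171, 42, 183, 177, 13, 98, 41, 27, 159, 100, 160, 63, 178, 169, 116, 147, 158, 137, 142, 150, 47, 191, 74, 157, 174, 124, 44, 109, 20, 32, 167, 190, 111, 139, 68, 186, 66, 67, 30, 48, 154, 92, 70, 112, 102, 86, 99, 4, 45, 72, 38, 138, 105, 168, 153, 129, 52, 6, 164, 108, 57, 14, 61, 59, 133, 97, 78, 9, 53, 162, 182, 21, 188, 185, 103, 49, 117, 110, 176, 50, 80, 128, 89, 181, 58, 170, 79, 165, 71, 75, 120, 192, 37, 175, 87, 62, 22, 151, 10, 16, 180, 95, 152, 166, 34, 93, 33, 130, 15, 24, 77, 46, 35, 56, 51, 43, 146, 2, 119, 36, 19, 69, 149, 84, 173, 161, 26, 3, 82, 54, 125, 7, 127, 126, 163, 145, 39, 101, 123, 81, 91, 107, 94, 189, 148, 121, 155, 55, 88, 25, 40, 64, 141, 187, 29, 85, 136, 179, 132, 134, 60, 96, 115, 184, 140, 31, 11, 172, 5, 8, 90, 144, 76, 83, 17, 143, 113, 65, 104, 12, 135, 23, 114, 28, 122, 118, 73, 1]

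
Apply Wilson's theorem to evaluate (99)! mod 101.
(100)! = (99)! × (100) ≡ -1 (mod 101). So (99)! ≡ -1 × (100)^(-1) ≡ (-1)×(-1) = 1 (mod 101)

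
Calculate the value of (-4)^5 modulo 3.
Using Fermat: (-4)^{2} ≡ 1 (mod 3). 5 ≡ 1 (mod 2). So (-4)^{5} ≡ (-4)^{1} ≡ 2 (mod 3)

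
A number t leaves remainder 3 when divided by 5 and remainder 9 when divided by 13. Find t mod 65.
M = 5 × 13 = 65. M₁ = 13, y₁ ≡ 2 mod 5. M₂ = 5, y₂ ≡ 8 mod 13. t = 3×13×2 + 9×5×8 ≡ 48 mod 65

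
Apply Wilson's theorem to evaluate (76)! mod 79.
(78)! = (76)! × (77) × (78) ≡ -1 mod 79. So (76)! ≡ -1 × [(78)(77)]^(-1) ≡ 39 mod 79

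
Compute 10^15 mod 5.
By repeated squaring (mod 5): 10^{1}≡0, 10^{2}≡0, 10^{4}≡0, 10^{8}≡0. Then 10^{15} = 10^{8+4+2+1} ≡ 0 × 0 × 0 × 0 ≡ 0 (mod 5)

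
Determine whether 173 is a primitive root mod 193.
173^{64} ≡ 1 (mod 193) and 64 < 192, so ord_193(173) = 64 ≠ 192 and 173 is not a primitive root.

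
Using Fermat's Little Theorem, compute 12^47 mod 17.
By Fermat: 12^{16} ≡ 1 (mod 17). 47 = 2×16 + 15. So 12^{47} ≡ 12^{15} ≡ 10 (mod 17)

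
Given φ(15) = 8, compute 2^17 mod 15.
By Euler: 2^{8} ≡ 1 mod 15 since gcd(2, 15) = 1. 17 = 2×8 + 1. So 2^{17} ≡ 2^{1} ≡ 2 mod 15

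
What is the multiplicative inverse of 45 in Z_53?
Since 53 is prime, by Fermat 45^(-1) ≡ 45^{51} ≡ 33 (mod 53). Verify: 45 × 33 = 1485 ≡ 1 (mod 53)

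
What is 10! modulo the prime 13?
(12)! = (10)! × (11) × (12) ≡ -1 mod 13. So (10)! ≡ -1 × [(12)(11)]^(-1) ≡ 6 mod 13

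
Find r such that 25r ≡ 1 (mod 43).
Since 43 is prime, by Fermat 25^(-1) ≡ 25^{41} ≡ 31 (mod 43). Verify: 25 × 31 = 775 ≡ 1 (mod 43)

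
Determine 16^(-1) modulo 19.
Since 19 is prime, by Fermat 16^(-1) ≡ 16^{17} ≡ 6 mod 19. Verify: 16 × 6 = 96 ≡ 1 mod 19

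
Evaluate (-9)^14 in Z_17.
By repeated squaring mod 17: (-9)^{1}≡8, (-9)^{2}≡13, (-9)^{4}≡16, (-9)^{8}≡1. Then (-9)^{14} = (-9)^{8+4+2} ≡ 1 × 16 × 13 ≡ 4 mod 17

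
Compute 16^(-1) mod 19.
Since 19 is prime, by Fermat 16^(-1) ≡ 16^{17} ≡ 6 mod 19. Verify: 16 × 6 = 96 ≡ 1 mod 19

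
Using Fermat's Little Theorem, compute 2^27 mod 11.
By Fermat: 2^{10} ≡ 1 (mod 11). 27 = 2×10 + 7. So 2^{27} ≡ 2^{7} ≡ 7 (mod 11)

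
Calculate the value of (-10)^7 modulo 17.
By repeated squaring mod 17: (-10)^{1}≡7, (-10)^{2}≡15, (-10)^{4}≡4. Then (-10)^{7} = (-10)^{4+2+1} ≡ 4 × 15 × 7 ≡ 12 mod 17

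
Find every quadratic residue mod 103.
Squares in Z_103*: {1, 2, 4, 7, 8, 9, 13, 14, 15, 16, 17, 18, 19, 23, 25, 26, 28, 29, 30, 32, 33, 34, 36, 38, 41, 46, 49, 50, 52, 55, 56, 58, 59, 60, 61, 63, 64, 66, 68, 72, 76, 79, 81, 82, 83, 91, 92, 93, 97, 98, 100}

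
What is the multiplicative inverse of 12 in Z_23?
Since 23 is prime, by Fermat 12^(-1) ≡ 12^{21} ≡ 2 (mod 23). Verify: 12 × 2 = 24 ≡ 1 (mod 23)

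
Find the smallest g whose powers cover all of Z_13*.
g = 2. For each prime q|12: 2^{6}≡12, 2^{4}≡3, none ≡ 1, so ord_13(2) = 12 and 2 is a primitive root.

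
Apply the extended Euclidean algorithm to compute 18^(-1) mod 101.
Extended GCD: 18(-28) + 101(5) = 1. So 18^(-1) ≡ -28 ≡ 73 mod 101. Verify: 18 × 73 = 1314 ≡ 1 mod 101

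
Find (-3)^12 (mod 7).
Using Fermat: (-3)^{6} ≡ 1 (mod 7). 12 ≡ 0 (mod 6). So (-3)^{12} ≡ (-3)^{0} ≡ 1 (mod 7)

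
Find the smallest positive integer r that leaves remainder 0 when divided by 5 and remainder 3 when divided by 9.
M = 5 × 9 = 45. M₁ = 9, y₁ ≡ 4 mod 5. M₂ = 5, y₂ ≡ 2 mod 9. r = 0×9×4 + 3×5×2 ≡ 30 mod 45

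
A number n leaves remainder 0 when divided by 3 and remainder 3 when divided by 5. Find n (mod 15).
M = 3 × 5 = 15. M₁ = 5, y₁ ≡ 2 (mod 3). M₂ = 3, y₂ ≡ 2 (mod 5). n = 0×5×2 + 3×3×2 ≡ 3 (mod 15)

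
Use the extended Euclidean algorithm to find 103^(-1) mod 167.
Extended GCD: 103(60) + 167(-37) = 1. So 103^(-1) ≡ 60 (mod 167). Verify: 103 × 60 = 6180 ≡ 1 (mod 167)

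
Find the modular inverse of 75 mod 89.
Since 89 is prime, by Fermat 75^(-1) ≡ 75^{87} ≡ 19 mod 89. Verify: 75 × 19 = 1425 ≡ 1 mod 89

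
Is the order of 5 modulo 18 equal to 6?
Powers of 5 mod 18: 5^1≡5, 5^2≡7, 5^3≡17, 5^4≡13, 5^5≡11, 5^6≡1. First k with 5^k≡1 is k=6. Yes, ord_18(5) = 6.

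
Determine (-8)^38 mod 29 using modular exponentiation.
Using Fermat: (-8)^{28} ≡ 1 (mod 29). 38 ≡ 10 (mod 28). So (-8)^{38} ≡ (-8)^{10} ≡ 4 (mod 29)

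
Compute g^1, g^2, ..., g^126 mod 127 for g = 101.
101^1, 101^2, ..., 101^{126} mod 127: [101, 41, 77, 30, 109, 87, 24, 11, 95, 70, 85, 76, 56, 68, 10, 121, 29, 8, 46, 74, 108, 113, 110, 61, 65, 88, 125, 52, 45, 100, 67, 36, 80, 79, 105, 64, 114, 84, 102, 15, 118, 107, 12, 69, 111, 35, 106, 38, 28, 34, 5, 124, 78, 4, 23, 37, 54, 120, 55, 94, 96, 44, 126, 26, 86, 50, 97, 18, 40, 103, 116, 32, 57, 42, 51, 71, 59, 117, 6, 98, 119, 81, 53, 19, 14, 17, 66, 62, 39, 2, 75, 82, 27, 60, 91, 47, 48, 22, 63, 13, 43, 25, 112, 9, 20, 115, 58, 16, 92, 21, 89, 99, 93, 122, 3, 49, 123, 104, 90, 73, 7, 72, 33, 31, 83, 1]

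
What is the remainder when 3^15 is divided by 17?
By repeated squaring mod 17: 3^{1}≡3, 3^{2}≡9, 3^{4}≡13, 3^{8}≡16. Then 3^{15} = 3^{8+4+2+1} ≡ 16 × 13 × 9 × 3 ≡ 6 mod 17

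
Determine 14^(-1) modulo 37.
Since 37 is prime, by Fermat 14^(-1) ≡ 14^{35} ≡ 8 mod 37. Verify: 14 × 8 = 112 ≡ 1 mod 37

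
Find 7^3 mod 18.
7^{3} = 343 ≡ 1 mod 18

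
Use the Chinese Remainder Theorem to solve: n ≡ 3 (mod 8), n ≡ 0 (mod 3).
M = 8 × 3 = 24. M₁ = 3, y₁ ≡ 3 (mod 8). M₂ = 8, y₂ ≡ 2 (mod 3). n = 3×3×3 + 0×8×2 ≡ 3 (mod 24)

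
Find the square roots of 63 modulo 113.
The square roots of 63 mod 113 are 96 and 17. Verify: 96² = 9216 ≡ 63 (mod 113)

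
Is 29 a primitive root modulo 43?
ord_43(29) divides 42. For each prime q|42: 29^{21}≡42, 29^{14}≡6, 29^{6}≡21, none ≡ 1. So 29 has order 42 and is a primitive root mod 43.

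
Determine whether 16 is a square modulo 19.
By Euler's criterion: 16^{9} ≡ 1 (mod 19). Since this equals 1, 16 is a QR.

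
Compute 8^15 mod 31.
By repeated squaring mod 31: 8^{1}≡8, 8^{2}≡2, 8^{4}≡4, 8^{8}≡16. Then 8^{15} = 8^{8+4+2+1} ≡ 16 × 4 × 2 × 8 ≡ 1 mod 31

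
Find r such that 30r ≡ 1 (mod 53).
Since 53 is prime, by Fermat 30^(-1) ≡ 30^{51} ≡ 23 (mod 53). Verify: 30 × 23 = 690 ≡ 1 (mod 53)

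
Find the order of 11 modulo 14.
Powers of 11 mod 14: 11^1≡11, 11^2≡9, 11^3≡1. Order = 3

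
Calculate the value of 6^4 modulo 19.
6^{4} = 1296 ≡ 4 (mod 19)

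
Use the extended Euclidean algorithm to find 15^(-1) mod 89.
Extended GCD: 15(6) + 89(-1) = 1. So 15^(-1) ≡ 6 mod 89. Verify: 15 × 6 = 90 ≡ 1 mod 89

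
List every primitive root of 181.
There are φ(180) = 48 primitive roots mod 181: {2, 10, 18, 21, 23, 24, 28, 41, 47, 50, 53, 54, 57, 58, 63, 66, 69, 76, 77, 78, 83, 84, 85, 90, 91, 96, 97, 98, 103, 104, 105, 112, 115, 118, 123, 124, 127, 128, 131, 134, 140, 153, 157, 158, 160, 163, 171, 179}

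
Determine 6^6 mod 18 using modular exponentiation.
By repeated squaring (mod 18): 6^{1}≡6, 6^{2}≡0, 6^{4}≡0. Then 6^{6} = 6^{4+2} ≡ 0 × 0 ≡ 0 (mod 18)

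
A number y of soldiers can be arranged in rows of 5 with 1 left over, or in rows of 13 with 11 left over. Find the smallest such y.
M = 5 × 13 = 65. M₁ = 13, y₁ ≡ 2 mod 5. M₂ = 5, y₂ ≡ 8 mod 13. y = 1×13×2 + 11×5×8 ≡ 11 mod 65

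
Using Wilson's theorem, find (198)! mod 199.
By Wilson's theorem, (198)! ≡ -1 ≡ 198 mod 199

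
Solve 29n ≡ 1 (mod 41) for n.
Since 41 is prime, by Fermat 29^(-1) ≡ 29^{39} ≡ 17 (mod 41). Verify: 29 × 17 = 493 ≡ 1 (mod 41)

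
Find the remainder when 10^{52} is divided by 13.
By Fermat: 10^{12} ≡ 1 (mod 13). 52 = 4×12 + 4. So 10^{52} ≡ 10^{4} ≡ 3 (mod 13)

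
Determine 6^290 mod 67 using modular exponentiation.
Using Fermat: 6^{66} ≡ 1 (mod 67). 290 ≡ 26 (mod 66). So 6^{290} ≡ 6^{26} ≡ 47 (mod 67)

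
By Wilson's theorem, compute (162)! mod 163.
By Wilson's theorem, (162)! ≡ -1 ≡ 162 mod 163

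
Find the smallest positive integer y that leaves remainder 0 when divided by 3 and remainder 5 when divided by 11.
M = 3 × 11 = 33. M₁ = 11, y₁ ≡ 2 (mod 3). M₂ = 3, y₂ ≡ 4 (mod 11). y = 0×11×2 + 5×3×4 ≡ 27 (mod 33)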